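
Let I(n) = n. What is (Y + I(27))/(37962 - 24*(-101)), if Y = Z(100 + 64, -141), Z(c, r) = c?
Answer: 191/40386 ≈ 0.0047294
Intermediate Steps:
Y = 164 (Y = 100 + 64 = 164)
(Y + I(27))/(37962 - 24*(-101)) = (164 + 27)/(37962 - 24*(-101)) = 191/(37962 + 2424) = 191/40386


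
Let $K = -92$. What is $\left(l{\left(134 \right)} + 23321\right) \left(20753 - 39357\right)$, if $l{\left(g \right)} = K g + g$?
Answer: $-207006708$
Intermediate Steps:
$l{\left(g \right)} = - 91 g$ ($l{\left(g \right)} = - 92 g + g = - 91 g$)
$\left(l{\left(134 \right)} + 23321\right) \left(20753 - 39357\right) = \left(\left(-91\right) 134 + 23321\right) \left(20753 - 39357\right) = \left(-12194 + 23321\right) \left(-18604\right) = 11127 \left(-18604\right) = -207006708$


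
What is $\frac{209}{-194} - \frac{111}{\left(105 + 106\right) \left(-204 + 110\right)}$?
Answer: $- \frac{1030943}{961949} \approx -1.0717$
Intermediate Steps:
$\frac{209}{-194} - \frac{111}{\left(105 + 106\right) \left(-204 + 110\right)} = 209 \left(- \frac{1}{194}\right) - \frac{111}{211 \left(-94\right)} = - \frac{209}{194} - \frac{111}{-19834} = - \frac{209}{194} - - \frac{111}{19834} = - \frac{209}{194} + \frac{111}{19834} = - \frac{1030943}{961949}$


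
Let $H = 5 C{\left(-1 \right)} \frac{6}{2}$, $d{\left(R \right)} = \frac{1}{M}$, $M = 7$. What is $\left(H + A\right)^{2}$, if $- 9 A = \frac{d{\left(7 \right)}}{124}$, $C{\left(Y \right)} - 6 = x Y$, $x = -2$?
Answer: $\frac{878791878721}{61027344} \approx 14400.0$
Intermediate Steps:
$d{\left(R \right)} = \frac{1}{7}$
$C{\left(Y \right)} = 6 - 2 Y$
$H = 120$ ($H = 5 \left(6 - -2\right) \frac{6}{2} = 5 \left(6 + 2\right) 6 \cdot \frac{1}{2} = 5 \cdot 8 \cdot 3 = 40 \cdot 3 = 120$)
$A = - \frac{1}{7812}$ ($A = - \frac{\frac{1}{7} \cdot \frac{1}{124}}{9} = \left(- \frac{1}{9}\right) \frac{1}{868} = - \frac{1}{7812} \approx -0.00012801$)
$\left(H + A\right)^{2} = \left(120 - \frac{1}{7812}\right)^{2} = \left(\frac{937439}{7812}\right)^{2} = \frac{878791878721}{61027344}$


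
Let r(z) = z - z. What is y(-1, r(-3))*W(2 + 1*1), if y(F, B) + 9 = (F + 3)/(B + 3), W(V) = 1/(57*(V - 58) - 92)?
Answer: 25/9681 ≈ 0.0025824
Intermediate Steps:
r(z) = 0
W(V) = 1/(-3398 + 57*V) (W(V) = 1/(57*(-58 + V) - 92) = 1/((-3306 + 57*V) - 92) = 1/(-3398 + 57*V))
y(F, B) = -9 + (3 + F)/(3 + B) (y(F, B) = -9 + (F + 3)/(B + 3) = -9 + (3 + F)/(3 + B))
y(-1, r(-3))*W(2 + 1*1) = ((-24 - 1 - 9*0)/(3 + 0))/(-3398 + 57*(2 + 1*1)) = ((-24 - 1 + 0)/3)/(-3398 + 57*(2 + 1)) = ((1/3)*(-25))/(-3398 + 57*3) = -25/(3*(-3398 + 171)) = -25/3/(-3227) = -25/3*(-1/3227) = 25/9681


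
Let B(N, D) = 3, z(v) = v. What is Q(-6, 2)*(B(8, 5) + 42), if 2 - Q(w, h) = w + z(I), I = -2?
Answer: 450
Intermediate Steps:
Q(w, h) = 4 - w (Q(w, h) = 2 - (w - 2) = 2 - (-2 + w) = 2 + (2 - w) = 4 - w)
Q(-6, 2)*(B(8, 5) + 42) = (4 - 1*(-6))*(3 + 42) = (4 + 6)*45 = 10*45 = 450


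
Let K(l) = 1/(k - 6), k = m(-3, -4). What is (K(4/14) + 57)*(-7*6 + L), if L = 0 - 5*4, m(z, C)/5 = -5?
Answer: -3532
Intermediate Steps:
m(z, C) = -25 (m(z, C) = 5*(-5) = -25)
k = -25
K(l) = -1/31 (K(l) = 1/(-25 - 6) = 1/(-31) = -1/31)
L = -20 (L = 0 - 20 = -20)
(K(4/14) + 57)*(-7*6 + L) = (-1/31 + 57)*(-7*6 - 20) = 1766*(-42 - 20)/31 = (1766/31)*(-62) = -3532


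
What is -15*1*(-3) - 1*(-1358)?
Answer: 1403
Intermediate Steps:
-15*1*(-3) - 1*(-1358) = -15*(-3) + 1358 = 45 + 1358 = 1403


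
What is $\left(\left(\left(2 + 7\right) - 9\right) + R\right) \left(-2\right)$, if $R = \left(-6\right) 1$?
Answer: $12$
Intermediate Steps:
$R = -6$
$\left(\left(\left(2 + 7\right) - 9\right) + R\right) \left(-2\right) = \left(\left(\left(2 + 7\right) - 9\right) - 6\right) \left(-2\right) = \left(\left(9 - 9\right) - 6\right) \left(-2\right) = \left(0 - 6\right) \left(-2\right) = \left(-6\right) \left(-2\right) = 12$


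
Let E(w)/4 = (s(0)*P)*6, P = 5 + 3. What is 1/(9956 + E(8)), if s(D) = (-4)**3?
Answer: -1/2332 ≈ -0.00042882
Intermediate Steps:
s(D) = -64
P = 8
E(w) = -12288 (E(w) = 4*(-64*8*6) = 4*(-512*6) = 4*(-3072) = -12288)
1/(9956 + E(8)) = 1/(9956 - 12288) = 1/(-2332) = -1/2332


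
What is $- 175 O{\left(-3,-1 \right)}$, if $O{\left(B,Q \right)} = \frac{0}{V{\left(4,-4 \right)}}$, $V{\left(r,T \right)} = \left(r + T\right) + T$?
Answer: $0$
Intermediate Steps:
$V{\left(r,T \right)} = r + 2 T$ ($V{\left(r,T \right)} = \left(T + r\right) + T = r + 2 T$)
$O{\left(B,Q \right)} = 0$ ($O{\left(B,Q \right)} = \frac{0}{4 + 2 \left(-4\right)} = \frac{0}{4 - 8} = \frac{0}{-4} = 0 \left(- \frac{1}{4}\right) = 0$)
$- 175 O{\left(-3,-1 \right)} = \left(-175\right) 0 = 0$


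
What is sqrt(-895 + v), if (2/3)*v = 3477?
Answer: sqrt(17282)/2 ≈ 65.730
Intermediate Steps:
v = 10431/2 (v = (3/2)*3477 = 10431/2 ≈ 5215.5)
sqrt(-895 + v) = sqrt(-895 + 10431/2) = sqrt(8641/2) = sqrt(17282)/2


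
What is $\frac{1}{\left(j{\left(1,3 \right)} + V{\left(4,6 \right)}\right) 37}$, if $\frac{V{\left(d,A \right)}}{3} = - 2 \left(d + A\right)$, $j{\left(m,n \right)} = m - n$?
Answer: $- \frac{1}{2294} \approx -0.00043592$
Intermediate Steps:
$V{\left(d,A \right)} = - 6 A - 6 d$ ($V{\left(d,A \right)} = 3 \left(- 2 \left(d + A\right)\right) = 3 \left(- 2 \left(A + d\right)\right) = 3 \left(- 2 A - 2 d\right) = - 6 A - 6 d$)
$\frac{1}{\left(j{\left(1,3 \right)} + V{\left(4,6 \right)}\right) 37} = \frac{1}{\left(\left(1 - 3\right) - 60\right) 37} = \frac{1}{\left(-2 - 60\right) 37} = \frac{1}{\left(-62\right) 37} = \frac{1}{-2294} = - \frac{1}{2294}$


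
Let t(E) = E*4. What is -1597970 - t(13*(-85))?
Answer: -1593550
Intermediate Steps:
t(E) = 4*E
-1597970 - t(13*(-85)) = -1597970 - 4*13*(-85) = -1597970 - 4*(-1105) = -1597970 - 1*(-4420) = -1597970 + 4420 = -1593550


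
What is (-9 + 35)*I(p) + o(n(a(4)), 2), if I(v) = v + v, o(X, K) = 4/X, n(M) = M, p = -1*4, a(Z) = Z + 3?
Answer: -1452/7 ≈ -207.43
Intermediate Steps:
a(Z) = 3 + Z
p = -4
I(v) = 2*v
(-9 + 35)*I(p) + o(n(a(4)), 2) = (-9 + 35)*(2*(-4)) + 4/(3 + 4) = 26*(-8) + 4/7 = -208 + 4*(⅐) = -208 + 4/7 = -1452/7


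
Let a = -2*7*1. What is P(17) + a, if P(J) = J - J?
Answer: -14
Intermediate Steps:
a = -14 (a = -14*1 = -14)
P(J) = 0
P(17) + a = 0 - 14 = -14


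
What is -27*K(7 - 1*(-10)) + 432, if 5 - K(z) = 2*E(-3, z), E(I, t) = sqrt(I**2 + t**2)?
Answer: 297 + 54*sqrt(298) ≈ 1229.2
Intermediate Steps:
K(z) = 5 - 2*sqrt(9 + z**2) (K(z) = 5 - 2*sqrt((-3)**2 + z**2) = 5 - 2*sqrt(9 + z**2))
-27*K(7 - 1*(-10)) + 432 = -27*(5 - 2*sqrt(9 + (7 - 1*(-10))**2)) + 432 = -27*(5 - 2*sqrt(9 + (7 + 10)**2)) + 432 = -27*(5 - 2*sqrt(9 + 17**2)) + 432 = -27*(5 - 2*sqrt(9 + 289)) + 432 = -27*(5 - 2*sqrt(298)) + 432 = (-135 + 54*sqrt(298)) + 432 = 297 + 54*sqrt(298)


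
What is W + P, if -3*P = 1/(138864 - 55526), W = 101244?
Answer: 25312417415/250014 ≈ 1.0124e+5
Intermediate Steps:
P = -1/250014 (P = -1/(3*(138864 - 55526)) = -⅓/83338 = -⅓*1/83338 = -1/250014 ≈ -3.9998e-6)
W + P = 101244 - 1/250014 = 25312417415/250014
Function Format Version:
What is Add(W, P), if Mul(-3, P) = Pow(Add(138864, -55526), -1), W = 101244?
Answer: Rational(25312417415, 250014) ≈ 1.0124e+5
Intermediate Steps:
P = Rational(-1, 250014) (P = Mul(Rational(-1, 3), Pow(Add(138864, -55526), -1)) = Mul(Rational(-1, 3), Pow(83338, -1)) = Mul(Rational(-1, 3), Rational(1, 83338)) = Rational(-1, 250014) ≈ -3.9998e-6)
Add(W, P) = Add(101244, Rational(-1, 250014)) = Rational(25312417415, 250014)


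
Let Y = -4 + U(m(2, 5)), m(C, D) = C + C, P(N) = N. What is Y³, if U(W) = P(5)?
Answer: 1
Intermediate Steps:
m(C, D) = 2*C
U(W) = 5
Y = 1 (Y = -4 + 5 = 1)
Y³ = 1³ = 1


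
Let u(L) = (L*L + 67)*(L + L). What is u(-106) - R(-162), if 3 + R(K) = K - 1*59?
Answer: -2396012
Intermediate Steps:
R(K) = -62 + K (R(K) = -3 + (K - 1*59) = -3 + (K - 59) = -3 + (-59 + K) = -62 + K)
u(L) = 2*L*(67 + L**2) (u(L) = (L**2 + 67)*(2*L) = (67 + L**2)*(2*L) = 2*L*(67 + L**2))
u(-106) - R(-162) = 2*(-106)*(67 + (-106)**2) - (-62 - 162) = 2*(-106)*(67 + 11236) - 1*(-224) = 2*(-106)*11303 + 224 = -2396236 + 224 = -2396012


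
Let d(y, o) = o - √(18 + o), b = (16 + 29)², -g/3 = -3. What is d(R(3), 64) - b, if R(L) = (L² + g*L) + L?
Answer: -1961 - √82 ≈ -1970.1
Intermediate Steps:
g = 9 (g = -3*(-3) = 9)
R(L) = L² + 10*L (R(L) = (L² + 9*L) + L = L² + 10*L)
b = 2025 (b = 45² = 2025)
d(R(3), 64) - b = (64 - √(18 + 64)) - 1*2025 = (64 - √82) - 2025 = -1961 - √82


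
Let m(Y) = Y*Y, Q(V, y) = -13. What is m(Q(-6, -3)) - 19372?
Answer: -19203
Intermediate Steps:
m(Y) = Y²
m(Q(-6, -3)) - 19372 = (-13)² - 19372 = 169 - 19372 = -19203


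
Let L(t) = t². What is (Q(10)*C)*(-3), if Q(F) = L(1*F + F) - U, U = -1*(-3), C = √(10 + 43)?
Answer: -1191*√53 ≈ -8670.6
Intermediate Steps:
C = √53 ≈ 7.2801
U = 3
Q(F) = -3 + 4*F² (Q(F) = (1*F + F)² - 1*3 = (F + F)² - 3 = (2*F)² - 3 = 4*F² - 3 = -3 + 4*F²)
(Q(10)*C)*(-3) = ((-3 + 4*10²)*√53)*(-3) = ((-3 + 4*100)*√53)*(-3) = ((-3 + 400)*√53)*(-3) = (397*√53)*(-3) = -1191*√53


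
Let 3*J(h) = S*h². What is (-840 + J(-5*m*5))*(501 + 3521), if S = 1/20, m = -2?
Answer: -9632690/3 ≈ -3.2109e+6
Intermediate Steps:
S = 1/20 ≈ 0.050000
J(h) = h²/60 (J(h) = (h²/20)/3 = h²/60)
(-840 + J(-5*m*5))*(501 + 3521) = (-840 + (-5*(-2)*5)²/60)*(501 + 3521) = (-840 + (10*5)²/60)*4022 = (-840 + (1/60)*50²)*4022 = (-840 + (1/60)*2500)*4022 = (-840 + 125/3)*4022 = -2395/3*4022 = -9632690/3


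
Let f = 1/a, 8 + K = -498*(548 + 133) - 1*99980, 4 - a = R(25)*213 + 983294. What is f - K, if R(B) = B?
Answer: 434126550489/988615 ≈ 4.3913e+5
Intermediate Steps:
a = -988615 (a = 4 - (25*213 + 983294) = 4 - (5325 + 983294) = 4 - 1*988619 = 4 - 988619 = -988615)
K = -439126 (K = -8 + (-498*(548 + 133) - 1*99980) = -8 + (-498*681 - 99980) = -8 + (-339138 - 99980) = -8 - 439118 = -439126)
f = -1/988615 (f = 1/(-988615) = -1/988615 ≈ -1.0115e-6)
f - K = -1/988615 - 1*(-439126) = -1/988615 + 439126 = 434126550489/988615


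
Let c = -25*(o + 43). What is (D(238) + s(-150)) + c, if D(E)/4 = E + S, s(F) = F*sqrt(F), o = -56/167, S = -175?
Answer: -136041/167 - 750*I*sqrt(6) ≈ -814.62 - 1837.1*I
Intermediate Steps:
o = -56/167 (o = -56*1/167 = -56/167 ≈ -0.33533)
s(F) = F**(3/2)
D(E) = -700 + 4*E (D(E) = 4*(E - 175) = 4*(-175 + E) = -700 + 4*E)
c = -178125/167 (c = -25*(-56/167 + 43) = -25*7125/167 = -178125/167 ≈ -1066.6)
(D(238) + s(-150)) + c = ((-700 + 4*238) + (-150)**(3/2)) - 178125/167 = ((-700 + 952) - 750*I*sqrt(6)) - 178125/167 = (252 - 750*I*sqrt(6)) - 178125/167 = -136041/167 - 750*I*sqrt(6)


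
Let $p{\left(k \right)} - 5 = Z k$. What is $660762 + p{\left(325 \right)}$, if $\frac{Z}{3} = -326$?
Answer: $342917$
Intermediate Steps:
$Z = -978$ ($Z = 3 \left(-326\right) = -978$)
$p{\left(k \right)} = 5 - 978 k$
$660762 + p{\left(325 \right)} = 660762 + \left(5 - 317850\right) = 660762 - 317845 = 342917$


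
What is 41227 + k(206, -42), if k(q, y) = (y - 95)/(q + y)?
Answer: 6761091/164 ≈ 41226.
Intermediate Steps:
k(q, y) = (-95 + y)/(q + y)
41227 + k(206, -42) = 41227 + (-95 - 42)/(206 - 42) = 41227 - 137/164 = 6761091/164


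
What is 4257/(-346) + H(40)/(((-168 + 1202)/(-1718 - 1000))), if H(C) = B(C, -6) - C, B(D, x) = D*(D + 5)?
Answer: -75434319/16262 ≈ -4638.7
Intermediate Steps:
B(D, x) = D*(5 + D)
H(C) = -C + C*(5 + C) (H(C) = C*(5 + C) - C = -C + C*(5 + C))
4257/(-346) + H(40)/(((-168 + 1202)/(-1718 - 1000))) = 4257/(-346) + (40*(4 + 40))/(((-168 + 1202)/(-1718 - 1000))) = 4257*(-1/346) + (40*44)/((1034/(-2718))) = -4257/346 + 1760/((1034*(-1/2718))) = -4257/346 + 1760/(-517/1359) = -4257/346 + 1760*(-1359/517) = -4257/346 - 217440/47 = -75434319/16262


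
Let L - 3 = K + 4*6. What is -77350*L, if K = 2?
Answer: -2243150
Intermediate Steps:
L = 29 (L = 3 + (2 + 4*6) = 3 + (2 + 24) = 3 + 26 = 29)
-77350*L = -77350*29 = -2243150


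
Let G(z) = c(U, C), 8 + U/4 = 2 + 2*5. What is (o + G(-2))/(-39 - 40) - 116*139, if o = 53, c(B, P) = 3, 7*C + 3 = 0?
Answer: -1273852/79 ≈ -16125.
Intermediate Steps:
C = -3/7 (C = -3/7 + (⅐)*0 = -3/7 + 0 = -3/7 ≈ -0.42857)
U = 16 (U = -32 + 4*(2 + 2*5) = -32 + 4*(2 + 10) = -32 + 4*12 = -32 + 48 = 16)
G(z) = 3
(o + G(-2))/(-39 - 40) - 116*139 = (53 + 3)/(-39 - 40) - 116*139 = 56/(-79) - 16124 = 56*(-1/79) - 16124 = -56/79 - 16124 = -1273852/79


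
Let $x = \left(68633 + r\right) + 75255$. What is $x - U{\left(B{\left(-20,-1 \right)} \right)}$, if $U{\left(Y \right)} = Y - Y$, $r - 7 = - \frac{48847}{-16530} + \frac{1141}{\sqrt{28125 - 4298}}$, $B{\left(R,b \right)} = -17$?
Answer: $\frac{2378633197}{16530} + \frac{1141 \sqrt{23827}}{23827} \approx 1.4391 \cdot 10^{5}$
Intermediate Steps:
$r = \frac{164557}{16530} + \frac{1141 \sqrt{23827}}{23827}$ ($r = 7 - \left(- \frac{48847}{16530} - \frac{1141}{\sqrt{28125 - 4298}}\right) = 7 - \left(- \frac{48847}{16530} - \frac{1141}{\sqrt{23827}}\right) = 7 + \left(\frac{48847}{16530} + 1141 \frac{\sqrt{23827}}{23827}\right) = 7 + \left(\frac{48847}{16530} + \frac{1141 \sqrt{23827}}{23827}\right) = \frac{164557}{16530} + \frac{1141 \sqrt{23827}}{23827} \approx 17.347$)
$U{\left(Y \right)} = 0$
$x = \frac{2378633197}{16530} + \frac{1141 \sqrt{23827}}{23827}$ ($x = \left(68633 + \left(\frac{164557}{16530} + \frac{1141 \sqrt{23827}}{23827}\right)\right) + 75255 = \left(\frac{1134668047}{16530} + \frac{1141 \sqrt{23827}}{23827}\right) + 75255 = \frac{2378633197}{16530} + \frac{1141 \sqrt{23827}}{23827} \approx 1.4391 \cdot 10^{5}$)
$x - U{\left(B{\left(-20,-1 \right)} \right)} = \left(\frac{2378633197}{16530} + \frac{1141 \sqrt{23827}}{23827}\right) - 0 = \left(\frac{2378633197}{16530} + \frac{1141 \sqrt{23827}}{23827}\right) + 0 = \frac{2378633197}{16530} + \frac{1141 \sqrt{23827}}{23827}$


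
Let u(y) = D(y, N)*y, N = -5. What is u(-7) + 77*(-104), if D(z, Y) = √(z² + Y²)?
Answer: -8008 - 7*√74 ≈ -8068.2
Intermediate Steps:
D(z, Y) = √(Y² + z²)
u(y) = y*√(25 + y²) (u(y) = √((-5)² + y²)*y = √(25 + y²)*y = y*√(25 + y²))
u(-7) + 77*(-104) = -7*√(25 + (-7)²) + 77*(-104) = -7*√(25 + 49) - 8008 = -7*√74 - 8008 = -8008 - 7*√74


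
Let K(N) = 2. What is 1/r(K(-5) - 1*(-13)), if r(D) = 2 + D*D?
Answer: 1/227 ≈ 0.0044053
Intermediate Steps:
r(D) = 2 + D²
1/r(K(-5) - 1*(-13)) = 1/(2 + (2 - 1*(-13))²) = 1/(2 + (2 + 13)²) = 1/(2 + 15²) = 1/(2 + 225) = 1/227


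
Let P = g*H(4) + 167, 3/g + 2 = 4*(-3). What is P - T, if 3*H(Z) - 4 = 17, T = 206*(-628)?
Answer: 259067/2 ≈ 1.2953e+5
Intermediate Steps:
g = -3/14 (g = 3/(-2 + 4*(-3)) = 3/(-2 - 12) = 3/(-14) = 3*(-1/14) = -3/14 ≈ -0.21429)
T = -129368
H(Z) = 7 (H(Z) = 4/3 + (1/3)*17 = 4/3 + 17/3 = 7)
P = 331/2 (P = -3/14*7 + 167 = -3/2 + 167 = 331/2 ≈ 165.50)
P - T = 331/2 - 1*(-129368) = 331/2 + 129368 = 259067/2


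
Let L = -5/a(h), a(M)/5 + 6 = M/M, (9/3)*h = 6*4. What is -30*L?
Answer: -6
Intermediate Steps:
h = 8 (h = (6*4)/3 = (⅓)*24 = 8)
a(M) = -25 (a(M) = -30 + 5*(M/M) = -30 + 5*1 = -30 + 5 = -25)
L = ⅕ (L = -5/(-25) = -5*(-1/25) = ⅕ ≈ 0.20000)
-30*L = -30*⅕ = -6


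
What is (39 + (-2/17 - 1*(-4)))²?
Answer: 531441/289 ≈ 1838.9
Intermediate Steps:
(39 + (-2/17 - 1*(-4)))² = (39 + (-2*1/17 + 4))² = (39 + (-2/17 + 4))² = (39 + 66/17)² = (729/17)² = 531441/289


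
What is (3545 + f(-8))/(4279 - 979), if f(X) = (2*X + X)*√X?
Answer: 709/660 - 4*I*√2/275 ≈ 1.0742 - 0.02057*I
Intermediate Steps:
f(X) = 3*X^(3/2) (f(X) = (3*X)*√X = 3*X^(3/2))
(3545 + f(-8))/(4279 - 979) = (3545 + 3*(-8)^(3/2))/(4279 - 979) = (3545 + 3*(-16*I*√2))/3300 = (3545 - 48*I*√2)*(1/3300) = 709/660 - 4*I*√2/275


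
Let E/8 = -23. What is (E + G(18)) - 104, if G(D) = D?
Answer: -270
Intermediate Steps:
E = -184 (E = 8*(-23) = -184)
(E + G(18)) - 104 = (-184 + 18) - 104 = -166 - 104 = -270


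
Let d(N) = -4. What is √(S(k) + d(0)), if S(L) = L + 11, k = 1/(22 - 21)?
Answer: 2*√2 ≈ 2.8284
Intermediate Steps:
k = 1 (k = 1/1 = 1)
S(L) = 11 + L
√(S(k) + d(0)) = √((11 + 1) - 4) = √(12 - 4) = √8 = 2*√2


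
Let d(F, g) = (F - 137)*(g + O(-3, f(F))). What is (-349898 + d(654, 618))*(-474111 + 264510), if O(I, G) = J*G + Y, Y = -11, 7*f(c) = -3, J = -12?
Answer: 7004895363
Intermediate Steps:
f(c) = -3/7 (f(c) = (1/7)*(-3) = -3/7)
O(I, G) = -11 - 12*G (O(I, G) = -12*G - 11 = -11 - 12*G)
d(F, g) = (-137 + F)*(-41/7 + g) (d(F, g) = (F - 137)*(g + (-11 - 12*(-3/7))) = (-137 + F)*(g + (-11 + 36/7)) = (-137 + F)*(g - 41/7) = (-137 + F)*(-41/7 + g))
(-349898 + d(654, 618))*(-474111 + 264510) = (-349898 + (5617/7 - 137*618 - 41/7*654 + 654*618))*(-474111 + 264510) = (-349898 + (5617/7 - 84666 - 26814/7 + 404172))*(-209601) = (-349898 + 2215345/7)*(-209601) = -233941/7*(-209601) = 7004895363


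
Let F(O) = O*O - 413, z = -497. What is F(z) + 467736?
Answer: 714332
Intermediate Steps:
F(O) = -413 + O² (F(O) = O² - 413 = -413 + O²)
F(z) + 467736 = (-413 + (-497)²) + 467736 = (-413 + 247009) + 467736 = 246596 + 467736 = 714332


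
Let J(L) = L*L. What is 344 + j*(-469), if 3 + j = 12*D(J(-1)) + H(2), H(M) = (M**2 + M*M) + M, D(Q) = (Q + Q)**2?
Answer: -25451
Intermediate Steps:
J(L) = L**2
D(Q) = 4*Q**2 (D(Q) = (2*Q)**2 = 4*Q**2)
H(M) = M + 2*M**2 (H(M) = (M**2 + M**2) + M = 2*M**2 + M = M + 2*M**2)
j = 55 (j = -3 + (12*(4*((-1)**2)**2) + 2*(1 + 2*2)) = -3 + (12*(4*1**2) + 2*(1 + 4)) = -3 + (12*(4*1) + 2*5) = -3 + (12*4 + 10) = -3 + (48 + 10) = -3 + 58 = 55)
344 + j*(-469) = 344 + 55*(-469) = 344 - 25795 = -25451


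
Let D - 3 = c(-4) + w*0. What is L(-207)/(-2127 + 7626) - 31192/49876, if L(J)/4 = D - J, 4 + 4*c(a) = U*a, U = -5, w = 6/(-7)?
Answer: -32207738/68567031 ≈ -0.46973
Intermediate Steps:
w = -6/7 (w = 6*(-1/7) = -6/7 ≈ -0.85714)
c(a) = -1 - 5*a/4 (c(a) = -1 + (-5*a)/4 = -1 - 5*a/4)
D = 7 (D = 3 + ((-1 - 5/4*(-4)) - 6/7*0) = 3 + ((-1 + 5) + 0) = 3 + (4 + 0) = 3 + 4 = 7)
L(J) = 28 - 4*J (L(J) = 4*(7 - J) = 28 - 4*J)
L(-207)/(-2127 + 7626) - 31192/49876 = (28 - 4*(-207))/(-2127 + 7626) - 31192/49876 = (28 + 828)/5499 - 31192*1/49876 = 856*(1/5499) - 7798/12469 = 856/5499 - 7798/12469 = -32207738/68567031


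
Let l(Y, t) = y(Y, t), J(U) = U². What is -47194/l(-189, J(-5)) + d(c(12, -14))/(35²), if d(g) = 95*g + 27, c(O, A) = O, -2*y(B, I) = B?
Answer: -16486391/33075 ≈ -498.45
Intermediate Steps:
y(B, I) = -B/2
d(g) = 27 + 95*g
l(Y, t) = -Y/2
-47194/l(-189, J(-5)) + d(c(12, -14))/(35²) = -47194/((-½*(-189))) + (27 + 95*12)/(35²) = -47194/189/2 + (27 + 1140)/1225 = -47194*2/189 + 1167*(1/1225) = -13484/27 + 1167/1225 = -16486391/33075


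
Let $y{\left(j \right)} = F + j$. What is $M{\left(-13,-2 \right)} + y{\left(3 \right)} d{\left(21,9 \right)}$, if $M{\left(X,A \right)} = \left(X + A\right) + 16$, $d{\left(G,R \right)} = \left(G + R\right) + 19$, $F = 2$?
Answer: $246$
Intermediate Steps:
$y{\left(j \right)} = 2 + j$
$d{\left(G,R \right)} = 19 + G + R$
$M{\left(X,A \right)} = 16 + A + X$ ($M{\left(X,A \right)} = \left(A + X\right) + 16 = 16 + A + X$)
$M{\left(-13,-2 \right)} + y{\left(3 \right)} d{\left(21,9 \right)} = \left(16 - 2 - 13\right) + \left(2 + 3\right) \left(19 + 21 + 9\right) = 1 + 5 \cdot 49 = 1 + 245 = 246$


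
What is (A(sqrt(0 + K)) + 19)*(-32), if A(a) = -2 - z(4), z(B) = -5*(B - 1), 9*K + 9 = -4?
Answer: -1024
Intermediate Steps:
K = -13/9 (K = -1 + (1/9)*(-4) = -1 - 4/9 = -13/9 ≈ -1.4444)
z(B) = 5 - 5*B (z(B) = -5*(-1 + B) = 5 - 5*B)
A(a) = 13 (A(a) = -2 - (5 - 5*4) = -2 - (5 - 20) = -2 - 1*(-15) = -2 + 15 = 13)
(A(sqrt(0 + K)) + 19)*(-32) = (13 + 19)*(-32) = 32*(-32) = -1024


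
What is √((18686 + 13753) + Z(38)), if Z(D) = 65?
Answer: 2*√8126 ≈ 180.29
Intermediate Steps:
√((18686 + 13753) + Z(38)) = √((18686 + 13753) + 65) = √(32439 + 65) = √32504 = 2*√8126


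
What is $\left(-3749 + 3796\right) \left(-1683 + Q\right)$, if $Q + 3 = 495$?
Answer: $-55977$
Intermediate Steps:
$Q = 492$ ($Q = -3 + 495 = 492$)
$\left(-3749 + 3796\right) \left(-1683 + Q\right) = \left(-3749 + 3796\right) \left(-1683 + 492\right) = 47 \left(-1191\right) = -55977$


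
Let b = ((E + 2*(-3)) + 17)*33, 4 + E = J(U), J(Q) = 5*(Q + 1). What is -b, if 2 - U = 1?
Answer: -561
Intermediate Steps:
U = 1 (U = 2 - 1*1 = 2 - 1 = 1)
J(Q) = 5 + 5*Q (J(Q) = 5*(1 + Q) = 5 + 5*Q)
E = 6 (E = -4 + (5 + 5*1) = -4 + (5 + 5) = -4 + 10 = 6)
b = 561 (b = ((6 + 2*(-3)) + 17)*33 = ((6 - 6) + 17)*33 = (0 + 17)*33 = 17*33 = 561)
-b = -1*561 = -561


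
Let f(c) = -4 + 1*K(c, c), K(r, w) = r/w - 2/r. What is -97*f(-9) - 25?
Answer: 2200/9 ≈ 244.44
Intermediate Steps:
K(r, w) = -2/r + r/w
f(c) = -3 - 2/c (f(c) = -4 + 1*(-2/c + c/c) = -4 + 1*(-2/c + 1) = -4 + 1*(1 - 2/c) = -4 + (1 - 2/c) = -3 - 2/c)
-97*f(-9) - 25 = -97*(-3 - 2/(-9)) - 25 = -97*(-3 - 2*(-1/9)) - 25 = -97*(-3 + 2/9) - 25 = -97*(-25/9) - 25 = 2425/9 - 25 = 2200/9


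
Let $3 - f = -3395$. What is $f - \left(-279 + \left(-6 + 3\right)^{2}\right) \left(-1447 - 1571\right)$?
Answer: $-811462$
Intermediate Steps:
$f = 3398$ ($f = 3 - -3395 = 3 + 3395 = 3398$)
$f - \left(-279 + \left(-6 + 3\right)^{2}\right) \left(-1447 - 1571\right) = 3398 - \left(-279 + \left(-6 + 3\right)^{2}\right) \left(-1447 - 1571\right) = 3398 - \left(-279 + \left(-3\right)^{2}\right) \left(-3018\right) = 3398 - \left(-279 + 9\right) \left(-3018\right) = 3398 - \left(-270\right) \left(-3018\right) = 3398 - 814860 = -811462$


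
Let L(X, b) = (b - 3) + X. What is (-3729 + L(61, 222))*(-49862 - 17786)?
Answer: 233317952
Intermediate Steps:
L(X, b) = -3 + X + b (L(X, b) = (-3 + b) + X = -3 + X + b)
(-3729 + L(61, 222))*(-49862 - 17786) = (-3729 + (-3 + 61 + 222))*(-49862 - 17786) = (-3729 + 280)*(-67648) = -3449*(-67648) = 233317952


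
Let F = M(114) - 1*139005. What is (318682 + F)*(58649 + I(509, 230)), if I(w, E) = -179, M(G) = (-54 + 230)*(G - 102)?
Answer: 10629202830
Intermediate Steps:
M(G) = -17952 + 176*G (M(G) = 176*(-102 + G) = -17952 + 176*G)
F = -136893 (F = (-17952 + 176*114) - 1*139005 = (-17952 + 20064) - 139005 = 2112 - 139005 = -136893)
(318682 + F)*(58649 + I(509, 230)) = (318682 - 136893)*(58649 - 179) = 181789*58470 = 10629202830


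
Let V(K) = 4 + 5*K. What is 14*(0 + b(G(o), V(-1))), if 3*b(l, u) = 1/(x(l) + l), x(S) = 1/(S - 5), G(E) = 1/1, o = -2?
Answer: 56/9 ≈ 6.2222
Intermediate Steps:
G(E) = 1
x(S) = 1/(-5 + S)
b(l, u) = 1/(3*(l + 1/(-5 + l))) (b(l, u) = 1/(3*(1/(-5 + l) + l)) = 1/(3*(l + 1/(-5 + l))))
14*(0 + b(G(o), V(-1))) = 14*(0 + (-5 + 1)/(3*(1 + 1*(-5 + 1)))) = 14*(0 + (1/3)*(-4)/(1 + 1*(-4))) = 14*(0 + (1/3)*(-4)/(1 - 4)) = 14*(0 + (1/3)*(-4)/(-3)) = 14*(0 + (1/3)*(-1/3)*(-4)) = 14*(0 + 4/9) = 14*(4/9) = 56/9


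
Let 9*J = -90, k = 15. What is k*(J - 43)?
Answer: -795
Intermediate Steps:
J = -10 (J = (⅑)*(-90) = -10)
k*(J - 43) = 15*(-10 - 43) = 15*(-53) = -795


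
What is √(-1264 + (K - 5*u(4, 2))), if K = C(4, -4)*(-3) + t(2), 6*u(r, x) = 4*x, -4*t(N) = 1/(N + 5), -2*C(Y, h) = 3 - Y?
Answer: I*√2244165/42 ≈ 35.668*I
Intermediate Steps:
C(Y, h) = -3/2 + Y/2 (C(Y, h) = -(3 - Y)/2 = -3/2 + Y/2)
t(N) = -1/(4*(5 + N)) (t(N) = -1/(4*(N + 5)) = -1/(4*(5 + N)))
u(r, x) = 2*x/3 (u(r, x) = (4*x)/6 = 2*x/3)
K = -43/28 (K = (-3/2 + (½)*4)*(-3) - 1/(20 + 4*2) = (-3/2 + 2)*(-3) - 1/(20 + 8) = (½)*(-3) - 1/28 = -3/2 - 1*1/28 = -3/2 - 1/28 = -43/28 ≈ -1.5357)
√(-1264 + (K - 5*u(4, 2))) = √(-1264 + (-43/28 - 10*2/3)) = √(-1264 + (-43/28 - 5*4/3)) = √(-1264 + (-43/28 - 20/3)) = √(-1264 - 689/84) = √(-106865/84) = I*√2244165/42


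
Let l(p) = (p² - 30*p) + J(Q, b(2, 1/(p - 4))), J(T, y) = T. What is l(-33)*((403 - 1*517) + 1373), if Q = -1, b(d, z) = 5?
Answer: 2616202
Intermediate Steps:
l(p) = -1 + p² - 30*p (l(p) = (p² - 30*p) - 1 = -1 + p² - 30*p)
l(-33)*((403 - 1*517) + 1373) = (-1 + (-33)² - 30*(-33))*((403 - 1*517) + 1373) = (-1 + 1089 + 990)*((403 - 517) + 1373) = 2078*(-114 + 1373) = 2078*1259 = 2616202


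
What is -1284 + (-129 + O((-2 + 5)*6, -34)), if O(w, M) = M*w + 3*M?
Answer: -2127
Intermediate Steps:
O(w, M) = 3*M + M*w
-1284 + (-129 + O((-2 + 5)*6, -34)) = -1284 + (-129 - 34*(3 + (-2 + 5)*6)) = -1284 + (-129 - 34*(3 + 3*6)) = -1284 + (-129 - 34*(3 + 18)) = -1284 + (-129 - 34*21) = -1284 + (-129 - 714) = -1284 - 843 = -2127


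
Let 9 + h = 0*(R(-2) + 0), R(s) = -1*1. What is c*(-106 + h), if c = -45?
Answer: 5175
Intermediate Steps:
R(s) = -1
h = -9 (h = -9 + 0*(-1 + 0) = -9 + 0*(-1) = -9 + 0 = -9)
c*(-106 + h) = -45*(-106 - 9) = -45*(-115) = 5175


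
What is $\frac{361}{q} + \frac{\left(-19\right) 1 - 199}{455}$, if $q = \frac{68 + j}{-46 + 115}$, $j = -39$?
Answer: $\frac{11327273}{13195} \approx 858.45$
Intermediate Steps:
$q = \frac{29}{69}$ ($q = \frac{68 - 39}{-46 + 115} = \frac{29}{69} \approx 0.42029$)
$\frac{361}{q} + \frac{\left(-19\right) 1 - 199}{455} = \frac{361}{\frac{29}{69}} + \frac{\left(-19\right) 1 - 199}{455} = 361 \cdot \frac{69}{29} + \left(-19 - 199\right) \frac{1}{455} = \frac{24909}{29} - \frac{218}{455} = \frac{11327273}{13195}$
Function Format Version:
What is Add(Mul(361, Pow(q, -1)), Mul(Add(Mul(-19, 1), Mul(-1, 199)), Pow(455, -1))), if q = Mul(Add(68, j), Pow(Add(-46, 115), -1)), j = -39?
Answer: Rational(11327273, 13195) ≈ 858.45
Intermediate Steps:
q = Rational(29, 69) (q = Mul(Add(68, -39), Pow(Add(-46, 115), -1)) = Mul(29, Pow(69, -1)) = Mul(29, Rational(1, 69)) = Rational(29, 69) ≈ 0.42029)
Add(Mul(361, Pow(q, -1)), Mul(Add(Mul(-19, 1), Mul(-1, 199)), Pow(455, -1))) = Add(Mul(361, Pow(Rational(29, 69), -1)), Mul(Add(Mul(-19, 1), Mul(-1, 199)), Pow(455, -1))) = Add(Mul(361, Rational(69, 29)), Mul(Add(-19, -199), Rational(1, 455))) = Add(Rational(24909, 29), Mul(-218, Rational(1, 455))) = Add(Rational(24909, 29), Rational(-218, 455)) = Rational(11327273, 13195)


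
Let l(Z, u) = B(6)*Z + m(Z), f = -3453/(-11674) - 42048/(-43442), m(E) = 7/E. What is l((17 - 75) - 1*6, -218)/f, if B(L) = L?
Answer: -3116767381091/10253977248 ≈ -303.96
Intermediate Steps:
f = 320436789/253570954 (f = -3453*(-1/11674) - 42048*(-1/43442) = 3453/11674 + 21024/21721 = 320436789/253570954 ≈ 1.2637)
l(Z, u) = 6*Z + 7/Z
l((17 - 75) - 1*6, -218)/f = (6*((17 - 75) - 1*6) + 7/((17 - 75) - 1*6))/(320436789/253570954) = (6*(-58 - 6) + 7/(-58 - 6))*(253570954/320436789) = (6*(-64) + 7/(-64))*(253570954/320436789) = (-384 + 7*(-1/64))*(253570954/320436789) = (-384 - 7/64)*(253570954/320436789) = -24583/64*253570954/320436789 = -3116767381091/10253977248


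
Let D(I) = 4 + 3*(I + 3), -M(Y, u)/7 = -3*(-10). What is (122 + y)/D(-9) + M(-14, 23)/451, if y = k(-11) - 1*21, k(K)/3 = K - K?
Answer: -48491/6314 ≈ -7.6799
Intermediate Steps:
M(Y, u) = -210 (M(Y, u) = -(-21)*(-10) = -7*30 = -210)
k(K) = 0 (k(K) = 3*(K - K) = 3*0 = 0)
D(I) = 13 + 3*I (D(I) = 4 + 3*(3 + I) = 4 + (9 + 3*I) = 13 + 3*I)
y = -21 (y = 0 - 1*21 = 0 - 21 = -21)
(122 + y)/D(-9) + M(-14, 23)/451 = (122 - 21)/(13 + 3*(-9)) - 210/451 = 101/(13 - 27) - 210*1/451 = 101/(-14) - 210/451 = 101*(-1/14) - 210/451 = -101/14 - 210/451 = -48491/6314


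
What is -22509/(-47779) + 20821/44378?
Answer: 1993710961/2120336462 ≈ 0.94028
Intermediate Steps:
-22509/(-47779) + 20821/44378 = -22509*(-1/47779) + 20821*(1/44378) = 22509/47779 + 20821/44378 = 1993710961/2120336462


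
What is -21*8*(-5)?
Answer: 840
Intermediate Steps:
-21*8*(-5) = -168*(-5) = 840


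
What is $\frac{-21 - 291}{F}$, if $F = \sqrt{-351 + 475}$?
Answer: $- \frac{156 \sqrt{31}}{31} \approx -28.018$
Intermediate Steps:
$F = 2 \sqrt{31}$ ($F = \sqrt{124} = 2 \sqrt{31} \approx 11.136$)
$\frac{-21 - 291}{F} = \frac{-21 - 291}{2 \sqrt{31}} = \left(-21 - 291\right) \frac{\sqrt{31}}{62} = - 312 \frac{\sqrt{31}}{62} = - \frac{156 \sqrt{31}}{31}$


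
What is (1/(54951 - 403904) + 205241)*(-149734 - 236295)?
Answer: -27647189555809488/348953 ≈ -7.9229e+10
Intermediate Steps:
(1/(54951 - 403904) + 205241)*(-149734 - 236295) = (1/(-348953) + 205241)*(-386029) = (-1/348953 + 205241)*(-386029) = (71619462672/348953)*(-386029) = -27647189555809488/348953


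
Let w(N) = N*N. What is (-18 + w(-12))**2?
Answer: 15876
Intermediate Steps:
w(N) = N**2
(-18 + w(-12))**2 = (-18 + (-12)**2)**2 = (-18 + 144)**2 = 126**2 = 15876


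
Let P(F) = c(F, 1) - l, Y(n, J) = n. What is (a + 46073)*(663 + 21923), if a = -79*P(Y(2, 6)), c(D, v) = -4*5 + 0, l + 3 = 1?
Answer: 1072722070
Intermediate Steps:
l = -2 (l = -3 + 1 = -2)
c(D, v) = -20 (c(D, v) = -20 + 0 = -20)
P(F) = -18 (P(F) = -20 - 1*(-2) = -20 + 2 = -18)
a = 1422 (a = -79*(-18) = 1422)
(a + 46073)*(663 + 21923) = (1422 + 46073)*(663 + 21923) = 47495*22586 = 1072722070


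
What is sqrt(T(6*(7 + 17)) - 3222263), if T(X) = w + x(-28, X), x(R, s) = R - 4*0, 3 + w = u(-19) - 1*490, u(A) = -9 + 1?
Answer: 6*I*sqrt(89522) ≈ 1795.2*I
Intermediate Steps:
u(A) = -8
w = -501 (w = -3 + (-8 - 1*490) = -3 + (-8 - 490) = -3 - 498 = -501)
x(R, s) = R (x(R, s) = R + 0 = R)
T(X) = -529 (T(X) = -501 - 28 = -529)
sqrt(T(6*(7 + 17)) - 3222263) = sqrt(-529 - 3222263) = sqrt(-3222792) = 6*I*sqrt(89522)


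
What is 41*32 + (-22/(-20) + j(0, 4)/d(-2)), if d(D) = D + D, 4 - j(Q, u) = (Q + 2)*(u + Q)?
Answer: 13141/10 ≈ 1314.1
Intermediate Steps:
j(Q, u) = 4 - (2 + Q)*(Q + u) (j(Q, u) = 4 - (Q + 2)*(u + Q) = 4 - (2 + Q)*(Q + u))
d(D) = 2*D
41*32 + (-22/(-20) + j(0, 4)/d(-2)) = 41*32 + (-22/(-20) + (4 - 1*0**2 - 2*0 - 2*4 - 1*0*4)/((2*(-2)))) = 1312 + (-22*(-1/20) + (4 - 1*0 + 0 - 8 + 0)/(-4)) = 1312 + (11/10 + (4 + 0 + 0 - 8 + 0)*(-1/4)) = 1312 + (11/10 - 4*(-1/4)) = 1312 + (11/10 + 1) = 1312 + 21/10 = 13141/10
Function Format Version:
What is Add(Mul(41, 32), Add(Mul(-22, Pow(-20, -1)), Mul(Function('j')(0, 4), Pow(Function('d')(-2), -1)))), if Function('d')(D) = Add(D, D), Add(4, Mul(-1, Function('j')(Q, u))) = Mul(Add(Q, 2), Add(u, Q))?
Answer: Rational(13141, 10) ≈ 1314.1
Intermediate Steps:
Function('j')(Q, u) = Add(4, Mul(-1, Add(2, Q), Add(Q, u))) (Function('j')(Q, u) = Add(4, Mul(-1, Mul(Add(Q, 2), Add(u, Q)))) = Add(4, Mul(-1, Mul(Add(2, Q), Add(Q, u)))) = Add(4, Mul(-1, Add(2, Q), Add(Q, u))))
Function('d')(D) = Mul(2, D)
Add(Mul(41, 32), Add(Mul(-22, Pow(-20, -1)), Mul(Function('j')(0, 4), Pow(Function('d')(-2), -1)))) = Add(Mul(41, 32), Add(Mul(-22, Pow(-20, -1)), Mul(Add(4, Mul(-1, Pow(0, 2)), Mul(-2, 0), Mul(-2, 4), Mul(-1, 0, 4)), Pow(Mul(2, -2), -1)))) = Add(1312, Add(Mul(-22, Rational(-1, 20)), Mul(Add(4, Mul(-1, 0), 0, -8, 0), Pow(-4, -1)))) = Add(1312, Add(Rational(11, 10), Mul(Add(4, 0, 0, -8, 0), Rational(-1, 4)))) = Add(1312, Add(Rational(11, 10), Mul(-4, Rational(-1, 4)))) = Add(1312, Add(Rational(11, 10), 1)) = Add(1312, Rational(21, 10)) = Rational(13141, 10)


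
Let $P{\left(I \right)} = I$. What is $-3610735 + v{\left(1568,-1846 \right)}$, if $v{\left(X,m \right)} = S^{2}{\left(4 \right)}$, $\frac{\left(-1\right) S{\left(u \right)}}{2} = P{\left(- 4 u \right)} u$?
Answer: $-3594351$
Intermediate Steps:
$S{\left(u \right)} = 8 u^{2}$ ($S{\left(u \right)} = - 2 - 4 u u = - 2 \left(- 4 u^{2}\right) = 8 u^{2}$)
$v{\left(X,m \right)} = 16384$ ($v{\left(X,m \right)} = \left(8 \cdot 4^{2}\right)^{2} = \left(8 \cdot 16\right)^{2} = 128^{2} = 16384$)
$-3610735 + v{\left(1568,-1846 \right)} = -3610735 + 16384 = -3594351$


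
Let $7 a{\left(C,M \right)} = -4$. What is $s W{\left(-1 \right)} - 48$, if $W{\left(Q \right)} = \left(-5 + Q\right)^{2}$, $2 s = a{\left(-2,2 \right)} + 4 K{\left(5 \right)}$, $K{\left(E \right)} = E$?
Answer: $\frac{2112}{7} \approx 301.71$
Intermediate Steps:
$a{\left(C,M \right)} = - \frac{4}{7}$ ($a{\left(C,M \right)} = \frac{1}{7} \left(-4\right) = - \frac{4}{7}$)
$s = \frac{68}{7}$ ($s = \frac{- \frac{4}{7} + 4 \cdot 5}{2} = \frac{- \frac{4}{7} + 20}{2} = \frac{1}{2} \cdot \frac{136}{7} = \frac{68}{7} \approx 9.7143$)
$s W{\left(-1 \right)} - 48 = \frac{68 \left(-5 - 1\right)^{2}}{7} - 48 = \frac{68 \left(-6\right)^{2}}{7} - 48 = \frac{68}{7} \cdot 36 - 48 = \frac{2448}{7} - 48 = \frac{2112}{7}$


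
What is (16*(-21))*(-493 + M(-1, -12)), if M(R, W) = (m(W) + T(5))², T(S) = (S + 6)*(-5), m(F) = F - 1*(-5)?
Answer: -1125936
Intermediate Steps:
m(F) = 5 + F (m(F) = F + 5 = 5 + F)
T(S) = -30 - 5*S (T(S) = (6 + S)*(-5) = -30 - 5*S)
M(R, W) = (-50 + W)² (M(R, W) = ((5 + W) + (-30 - 5*5))² = ((5 + W) + (-30 - 25))² = ((5 + W) - 55)² = (-50 + W)²)
(16*(-21))*(-493 + M(-1, -12)) = (16*(-21))*(-493 + (-50 - 12)²) = -336*(-493 + (-62)²) = -336*(-493 + 3844) = -336*3351 = -1125936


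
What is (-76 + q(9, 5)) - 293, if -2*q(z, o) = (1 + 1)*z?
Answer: -378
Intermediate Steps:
q(z, o) = -z (q(z, o) = -(1 + 1)*z/2 = -z)
(-76 + q(9, 5)) - 293 = (-76 - 1*9) - 293 = (-76 - 9) - 293 = -85 - 293 = -378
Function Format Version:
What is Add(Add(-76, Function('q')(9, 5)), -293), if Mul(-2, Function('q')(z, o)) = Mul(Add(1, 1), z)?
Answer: -378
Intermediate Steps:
Function('q')(z, o) = Mul(-1, z) (Function('q')(z, o) = Mul(Rational(-1, 2), Mul(Add(1, 1), z)) = Mul(Rational(-1, 2), Mul(2, z)) = Mul(-1, z))
Add(Add(-76, Function('q')(9, 5)), -293) = Add(Add(-76, Mul(-1, 9)), -293) = Add(Add(-76, -9), -293) = Add(-85, -293) = -378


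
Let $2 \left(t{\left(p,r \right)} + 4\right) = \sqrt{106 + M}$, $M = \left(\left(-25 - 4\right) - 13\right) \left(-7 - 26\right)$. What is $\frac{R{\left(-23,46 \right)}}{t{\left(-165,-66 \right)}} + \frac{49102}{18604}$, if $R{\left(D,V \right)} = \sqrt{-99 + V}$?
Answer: $\frac{24551}{9302} + \frac{i \sqrt{19769}}{357} + \frac{4 i \sqrt{53}}{357} \approx 2.6393 + 0.47541 i$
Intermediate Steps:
$M = 1386$ ($M = \left(\left(-25 - 4\right) - 13\right) \left(-33\right) = \left(-29 - 13\right) \left(-33\right) = \left(-42\right) \left(-33\right) = 1386$)
$t{\left(p,r \right)} = -4 + \sqrt{373}$ ($t{\left(p,r \right)} = -4 + \frac{\sqrt{106 + 1386}}{2} = -4 + \frac{\sqrt{1492}}{2} = -4 + \frac{2 \sqrt{373}}{2} = -4 + \sqrt{373}$)
$\frac{R{\left(-23,46 \right)}}{t{\left(-165,-66 \right)}} + \frac{49102}{18604} = \frac{\sqrt{-99 + 46}}{-4 + \sqrt{373}} + \frac{49102}{18604} = \frac{\sqrt{-53}}{-4 + \sqrt{373}} + 49102 \cdot \frac{1}{18604} = \frac{i \sqrt{53}}{-4 + \sqrt{373}} + \frac{24551}{9302} = \frac{24551}{9302} + \frac{i \sqrt{53}}{-4 + \sqrt{373}}$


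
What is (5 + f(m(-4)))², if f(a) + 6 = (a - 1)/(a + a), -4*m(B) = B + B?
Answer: 9/16 ≈ 0.56250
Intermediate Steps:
m(B) = -B/2 (m(B) = -(B + B)/4 = -B/2)
f(a) = -6 + (-1 + a)/(2*a) (f(a) = -6 + (a - 1)/(a + a) = -6 + (-1 + a)/((2*a)) = -6 + (-1 + a)*(1/(2*a)) = -6 + (-1 + a)/(2*a))
(5 + f(m(-4)))² = (5 + (-1 - (-11)*(-4)/2)/(2*((-½*(-4)))))² = (5 + (½)*(-1 - 11*2)/2)² = (5 + (½)*(½)*(-1 - 22))² = (5 + (½)*(½)*(-23))² = (5 - 23/4)² = (-¾)² = 9/16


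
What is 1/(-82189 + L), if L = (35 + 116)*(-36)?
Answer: -1/87625 ≈ -1.1412e-5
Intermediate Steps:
L = -5436 (L = 151*(-36) = -5436)
1/(-82189 + L) = 1/(-82189 - 5436) = 1/(-87625) = -1/87625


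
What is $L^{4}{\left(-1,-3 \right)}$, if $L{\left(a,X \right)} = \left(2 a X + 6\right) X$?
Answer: $1679616$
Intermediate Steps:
$L{\left(a,X \right)} = X \left(6 + 2 X a\right)$ ($L{\left(a,X \right)} = \left(2 X a + 6\right) X = \left(6 + 2 X a\right) X = X \left(6 + 2 X a\right)$)
$L^{4}{\left(-1,-3 \right)} = \left(2 \left(-3\right) \left(3 - -3\right)\right)^{4} = \left(2 \left(-3\right) \left(3 + 3\right)\right)^{4} = \left(2 \left(-3\right) 6\right)^{4} = \left(-36\right)^{4} = 1679616$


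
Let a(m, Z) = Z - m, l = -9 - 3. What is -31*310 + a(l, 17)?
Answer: -9581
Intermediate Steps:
l = -12
-31*310 + a(l, 17) = -31*310 + (17 - 1*(-12)) = -9610 + (17 + 12) = -9610 + 29 = -9581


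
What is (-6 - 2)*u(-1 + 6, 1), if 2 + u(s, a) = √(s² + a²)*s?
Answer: 16 - 40*√26 ≈ -187.96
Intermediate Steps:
u(s, a) = -2 + s*√(a² + s²) (u(s, a) = -2 + √(s² + a²)*s = -2 + √(a² + s²)*s = -2 + s*√(a² + s²))
(-6 - 2)*u(-1 + 6, 1) = (-6 - 2)*(-2 + (-1 + 6)*√(1² + (-1 + 6)²)) = -8*(-2 + 5*√(1 + 5²)) = -8*(-2 + 5*√(1 + 25)) = -8*(-2 + 5*√26) = 16 - 40*√26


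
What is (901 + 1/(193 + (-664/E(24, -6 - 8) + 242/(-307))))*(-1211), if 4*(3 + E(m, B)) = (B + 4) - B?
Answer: -175596138340/160933 ≈ -1.0911e+6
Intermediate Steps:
E(m, B) = -2 (E(m, B) = -3 + ((B + 4) - B)/4 = -3 + ((4 + B) - B)/4 = -3 + (1/4)*4 = -3 + 1 = -2)
(901 + 1/(193 + (-664/E(24, -6 - 8) + 242/(-307))))*(-1211) = (901 + 1/(193 + (-664/(-2) + 242/(-307))))*(-1211) = (901 + 1/(193 + (-664*(-1/2) + 242*(-1/307))))*(-1211) = (901 + 1/(193 + (332 - 242/307)))*(-1211) = (901 + 1/(193 + 101682/307))*(-1211) = (901 + 1/(160933/307))*(-1211) = (901 + 307/160933)*(-1211) = (145000940/160933)*(-1211) = -175596138340/160933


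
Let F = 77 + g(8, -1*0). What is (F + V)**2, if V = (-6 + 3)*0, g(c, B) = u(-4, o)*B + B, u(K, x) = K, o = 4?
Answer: 5929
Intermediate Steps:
g(c, B) = -3*B (g(c, B) = -4*B + B = -3*B)
F = 77 (F = 77 - (-3)*0 = 77 - 3*0 = 77 + 0 = 77)
V = 0 (V = -3*0 = 0)
(F + V)**2 = (77 + 0)**2 = 77**2 = 5929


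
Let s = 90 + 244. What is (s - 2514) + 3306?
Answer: 1126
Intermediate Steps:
s = 334
(s - 2514) + 3306 = (334 - 2514) + 3306 = -2180 + 3306 = 1126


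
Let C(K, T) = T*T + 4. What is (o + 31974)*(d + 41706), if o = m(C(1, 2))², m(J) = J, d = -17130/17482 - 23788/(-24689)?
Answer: 288355596998228246/215806549 ≈ 1.3362e+9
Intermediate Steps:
d = -3530377/215806549 (d = -17130*1/17482 - 23788*(-1/24689) = -8565/8741 + 23788/24689 = -3530377/215806549 ≈ -0.016359)
C(K, T) = 4 + T² (C(K, T) = T² + 4 = 4 + T²)
o = 64 (o = (4 + 2²)² = (4 + 4)² = 8² = 64)
(o + 31974)*(d + 41706) = (64 + 31974)*(-3530377/215806549 + 41706) = 32038*(9000424402217/215806549) = 288355596998228246/215806549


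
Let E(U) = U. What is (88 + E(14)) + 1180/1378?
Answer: 70868/689 ≈ 102.86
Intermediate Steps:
(88 + E(14)) + 1180/1378 = (88 + 14) + 1180/1378 = 102 + 1180*(1/1378) = 102 + 590/689 = 70868/689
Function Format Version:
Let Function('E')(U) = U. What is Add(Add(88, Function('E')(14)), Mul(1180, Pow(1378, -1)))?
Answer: Rational(70868, 689) ≈ 102.86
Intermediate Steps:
Add(Add(88, Function('E')(14)), Mul(1180, Pow(1378, -1))) = Add(Add(88, 14), Mul(1180, Pow(1378, -1))) = Add(102, Mul(1180, Rational(1, 1378))) = Add(102, Rational(590, 689)) = Rational(70868, 689)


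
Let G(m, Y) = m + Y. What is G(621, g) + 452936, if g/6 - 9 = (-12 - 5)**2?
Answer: 455345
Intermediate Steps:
g = 1788 (g = 54 + 6*(-12 - 5)**2 = 54 + 6*(-17)**2 = 54 + 6*289 = 54 + 1734 = 1788)
G(m, Y) = Y + m
G(621, g) + 452936 = (1788 + 621) + 452936 = 2409 + 452936 = 455345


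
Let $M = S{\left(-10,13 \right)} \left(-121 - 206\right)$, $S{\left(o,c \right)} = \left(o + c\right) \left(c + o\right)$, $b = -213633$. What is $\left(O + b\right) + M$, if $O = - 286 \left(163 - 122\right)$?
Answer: $-228302$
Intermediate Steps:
$S{\left(o,c \right)} = \left(c + o\right)^{2}$ ($S{\left(o,c \right)} = \left(c + o\right) \left(c + o\right) = \left(c + o\right)^{2}$)
$O = -11726$ ($O = \left(-286\right) 41 = -11726$)
$M = -2943$ ($M = \left(13 - 10\right)^{2} \left(-121 - 206\right) = 3^{2} \left(-327\right) = 9 \left(-327\right) = -2943$)
$\left(O + b\right) + M = \left(-11726 - 213633\right) - 2943 = -225359 - 2943 = -228302$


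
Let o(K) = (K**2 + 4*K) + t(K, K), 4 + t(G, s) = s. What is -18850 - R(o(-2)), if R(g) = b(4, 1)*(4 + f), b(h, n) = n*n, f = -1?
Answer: -18853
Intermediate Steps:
t(G, s) = -4 + s
b(h, n) = n**2
o(K) = -4 + K**2 + 5*K (o(K) = (K**2 + 4*K) + (-4 + K) = -4 + K**2 + 5*K)
R(g) = 3 (R(g) = 1**2*(4 - 1) = 1*3 = 3)
-18850 - R(o(-2)) = -18850 - 1*3 = -18850 - 3 = -18853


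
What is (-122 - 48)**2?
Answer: 28900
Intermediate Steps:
(-122 - 48)**2 = (-170)**2 = 28900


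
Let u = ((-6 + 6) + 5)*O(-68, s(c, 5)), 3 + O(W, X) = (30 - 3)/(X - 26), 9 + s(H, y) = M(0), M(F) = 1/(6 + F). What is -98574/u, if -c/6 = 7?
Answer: 6867322/1315 ≈ 5222.3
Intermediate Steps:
c = -42 (c = -6*7 = -42)
s(H, y) = -53/6 (s(H, y) = -9 + 1/(6 + 0) = -9 + 1/6 = -53/6)
O(W, X) = -3 + 27/(-26 + X) (O(W, X) = -3 + (30 - 3)/(X - 26) = -3 + 27/(-26 + X))
u = -3945/209 (u = ((-6 + 6) + 5)*(3*(35 - 1*(-53/6))/(-26 - 53/6)) = (0 + 5)*(3*(35 + 53/6)/(-209/6)) = 5*(3*(-6/209)*(263/6)) = 5*(-789/209) = -3945/209 ≈ -18.876)
-98574/u = -98574/(-3945/209) = -98574*(-209/3945) = 6867322/1315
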